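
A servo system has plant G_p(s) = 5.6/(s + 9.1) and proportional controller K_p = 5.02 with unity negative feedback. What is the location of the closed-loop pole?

s = -37.21

Closed-loop transfer function: T(s) = K_p·G_p(s)/(1 + K_p·G_p(s)) = 28.11/(s + 9.1 + 28.11) = 28.11/(s + 37.21).
The closed-loop pole is at s = −37.21.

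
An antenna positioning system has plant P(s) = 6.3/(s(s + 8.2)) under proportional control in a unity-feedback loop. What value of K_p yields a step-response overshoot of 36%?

From %OS = 100·exp(−πζ/√(1−ζ²)) = 36%, ζ = −ln(0.36)/√(π²+ln²(0.36)) = 0.3093.
Characteristic equation s² + 8.2s + 6.3K_p = 0 gives ζ = 8.2/(2√(6.3K_p)).
Setting ζ = 0.3093: √(6.3K_p) = 8.2/(2·0.3093) = 13.26, so K_p = 175.8/6.3 = 27.9.

K_p = 27.9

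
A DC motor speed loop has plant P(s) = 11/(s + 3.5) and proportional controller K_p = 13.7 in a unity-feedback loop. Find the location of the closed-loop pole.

Closed-loop transfer function: T(s) = K_p·P(s)/(1 + K_p·P(s)) = 150.7/(s + 3.5 + 150.7) = 150.7/(s + 154.2).
The closed-loop pole is at s = −154.2.

s = -154.2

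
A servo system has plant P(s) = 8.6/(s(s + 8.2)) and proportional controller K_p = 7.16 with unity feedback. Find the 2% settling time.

T_s ≈ 0.976 s

From 1 + K_pP(s) = 0: s² + 8.2s + 61.58 = 0 ⇒ ω_n = 7.847, ζ = 0.5225.
2% settling time T_s ≈ 4/(ζω_n) = 4/4.1 = 0.976 s.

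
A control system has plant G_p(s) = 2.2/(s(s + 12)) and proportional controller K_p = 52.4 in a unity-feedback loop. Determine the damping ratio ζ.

ζ = 0.559

With unity feedback the closed-loop characteristic equation is s² + 12s + 52.4·2.2 = s² + 12s + 115.3 = 0.
So ω_n² = 115.3 ⇒ ω_n = 10.74 rad/s, and ζ = 12/(2ω_n) = 0.559.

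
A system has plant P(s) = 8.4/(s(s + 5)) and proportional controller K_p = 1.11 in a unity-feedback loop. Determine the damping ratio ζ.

The closed-loop denominator is s(s+5) + 1.11·8.4 = s² + 5s + 9.324.
So ω_n² = 9.324 ⇒ ω_n = 3.054 rad/s, and ζ = 5/(2ω_n) = 0.819.

ζ = 0.819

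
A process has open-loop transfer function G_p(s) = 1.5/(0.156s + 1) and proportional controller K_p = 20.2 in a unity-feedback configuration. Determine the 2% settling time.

Closed loop: T(s) = K_p·G_p/(1+K_p·G_p) = 30.3/(0.156s + 1 + 30.3), with pole at s = −(1 + 30.3)/0.156 = −200.6.
τ = 1/200.6 = 0.004984 s, so 2% settling time ≈ 4τ = 0.0199 s.

T_s ≈ 0.0199 s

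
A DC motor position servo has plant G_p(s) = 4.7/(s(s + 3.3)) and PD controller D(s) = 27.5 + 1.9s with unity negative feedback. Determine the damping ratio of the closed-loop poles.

Forward path: (27.5 + 1.9s)·4.7/(s(s+3.3)). The closed-loop characteristic equation is s² + (3.3 + 4.7·1.9)s + 4.7·27.5 = 0.
That is s² + 12.23s + 129.2 = 0, so ω_n = 11.37 rad/s and ζ = 12.23/(2·11.37) = 0.5379.

ζ = 0.538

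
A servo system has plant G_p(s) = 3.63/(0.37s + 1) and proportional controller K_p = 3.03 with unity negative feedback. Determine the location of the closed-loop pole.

s = -32.43

Closed loop: T(s) = K_p·G_p/(1+K_p·G_p) = 11/(0.37s + 1 + 11), with pole at s = −(1 + 11)/0.37 = −32.43.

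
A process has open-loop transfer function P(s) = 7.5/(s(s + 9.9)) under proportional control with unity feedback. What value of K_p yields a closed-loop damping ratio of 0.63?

Closed-loop characteristic equation: s² + 9.9s + K_p·7.5 = 0.
So ω_n = √(7.5K_p) and 2ζω_n = 9.9, giving ζ = 9.9/(2√(7.5K_p)).
Setting ζ = 0.63: √(7.5K_p) = 9.9/(2·0.63) = 7.857, so K_p = 61.73/7.5 = 8.23.

K_p = 8.23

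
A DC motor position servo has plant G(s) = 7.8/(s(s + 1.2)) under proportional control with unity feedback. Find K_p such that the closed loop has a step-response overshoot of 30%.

K_p = 0.36

From %OS = 100·exp(−πζ/√(1−ζ²)) = 30%, ζ = −ln(0.3)/√(π²+ln²(0.3)) = 0.3579.
Characteristic equation s² + 1.2s + 7.8K_p = 0 gives ζ = 1.2/(2√(7.8K_p)).
Setting ζ = 0.3579: √(7.8K_p) = 1.2/(2·0.3579) = 1.677, so K_p = 2.811/7.8 = 0.36.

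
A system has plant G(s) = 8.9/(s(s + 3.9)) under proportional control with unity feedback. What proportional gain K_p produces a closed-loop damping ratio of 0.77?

K_p = 0.721

Closed-loop characteristic equation: s² + 3.9s + K_p·8.9 = 0.
So ω_n = √(8.9K_p) and 2ζω_n = 3.9, giving ζ = 3.9/(2√(8.9K_p)).
Setting ζ = 0.77: √(8.9K_p) = 3.9/(2·0.77) = 2.532, so K_p = 6.413/8.9 = 0.721.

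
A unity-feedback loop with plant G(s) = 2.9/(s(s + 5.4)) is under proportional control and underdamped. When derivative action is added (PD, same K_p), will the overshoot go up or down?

With PD the characteristic equation becomes s² + (a + K·K_d)s + K·K_p = 0; the damping term grows, ζ rises, overshoot falls.

decrease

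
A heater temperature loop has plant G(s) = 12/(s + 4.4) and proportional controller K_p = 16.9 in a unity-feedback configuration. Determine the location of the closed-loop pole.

s = -207.2

Closed-loop transfer function: T(s) = K_p·G(s)/(1 + K_p·G(s)) = 202.8/(s + 4.4 + 202.8) = 202.8/(s + 207.2).
The closed-loop pole is at s = −207.2.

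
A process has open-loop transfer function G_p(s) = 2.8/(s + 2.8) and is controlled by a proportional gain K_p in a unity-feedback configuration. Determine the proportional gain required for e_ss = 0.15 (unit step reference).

K_p = 5.67

The loop is type 0, so e_ss(step) = 1/(1 + K_pos) with K_pos = K_p·G_p(0).
G_p(0) = 1. Require 1/(1 + K_p·1) = 0.15, so 1 + 1·K_p = 6.667.
K_p = (6.667 − 1)/1 = 5.67.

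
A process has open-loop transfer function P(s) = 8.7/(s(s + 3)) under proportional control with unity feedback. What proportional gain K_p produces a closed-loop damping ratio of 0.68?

K_p = 0.559

Closed-loop characteristic equation: s² + 3s + K_p·8.7 = 0.
So ω_n = √(8.7K_p) and 2ζω_n = 3, giving ζ = 3/(2√(8.7K_p)).
Setting ζ = 0.68: √(8.7K_p) = 3/(2·0.68) = 2.206, so K_p = 4.866/8.7 = 0.559.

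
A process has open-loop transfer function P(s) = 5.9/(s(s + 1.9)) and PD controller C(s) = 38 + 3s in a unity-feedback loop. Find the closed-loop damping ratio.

ζ = 0.654

Forward path: (38 + 3s)·5.9/(s(s+1.9)). The closed-loop characteristic equation is s² + (1.9 + 5.9·3)s + 5.9·38 = 0.
That is s² + 19.6s + 224.2 = 0, so ω_n = 14.97 rad/s and ζ = 19.6/(2·14.97) = 0.6545.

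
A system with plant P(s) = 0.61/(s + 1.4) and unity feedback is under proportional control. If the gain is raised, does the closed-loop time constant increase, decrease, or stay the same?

decrease

Closed-loop pole is at s = −(1.4+K_p·0.61); larger K_p moves it further left, so τ = 1/(1.4+K_p·0.61) decreases.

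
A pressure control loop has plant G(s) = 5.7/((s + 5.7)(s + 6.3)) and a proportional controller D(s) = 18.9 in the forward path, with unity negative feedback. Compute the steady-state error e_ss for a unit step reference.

0.25

The loop is type 0. Static position error constant K_pos = D(0)·G(0) = 18.9·0.1587 = 3.
Steady-state error to a unit step: e_ss = 1/(1+K_pos) = 1/4 = 0.25.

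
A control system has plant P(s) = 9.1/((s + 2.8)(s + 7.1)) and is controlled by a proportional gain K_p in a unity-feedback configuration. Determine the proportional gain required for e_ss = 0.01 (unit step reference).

K_p = 216

Steady-state error for a unit step on this type-0 loop is 1/(1 + K_p·P(0)).
P(0) = 0.4577. Require 1/(1 + K_p·0.4577) = 0.01, so 1 + 0.4577·K_p = 100.
K_p = (100 − 1)/0.4577 = 216.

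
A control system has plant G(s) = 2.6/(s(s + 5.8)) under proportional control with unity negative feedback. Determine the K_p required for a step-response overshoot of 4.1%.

From %OS = 100·exp(−πζ/√(1−ζ²)) = 4.1%, ζ = −ln(0.041)/√(π²+ln²(0.041)) = 0.713.
Characteristic equation s² + 5.8s + 2.6K_p = 0 gives ζ = 5.8/(2√(2.6K_p)).
Setting ζ = 0.713: √(2.6K_p) = 5.8/(2·0.713) = 4.068, so K_p = 16.55/2.6 = 6.36.

K_p = 6.36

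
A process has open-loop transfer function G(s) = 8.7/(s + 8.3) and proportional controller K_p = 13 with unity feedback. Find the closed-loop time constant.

τ = 0.00824 s

Closed-loop transfer function: T(s) = K_p·G(s)/(1 + K_p·G(s)) = 113.1/(s + 8.3 + 113.1) = 113.1/(s + 121.4).
Time constant τ = 1/121.4 = 0.00824 s.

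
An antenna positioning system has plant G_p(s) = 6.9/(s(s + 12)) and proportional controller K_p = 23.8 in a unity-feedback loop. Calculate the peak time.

The closed-loop denominator s² + 12s + 164.2 gives ω_n = √164.2 = 12.81 and ζ = 12/(2ω_n) = 0.4682.
Damped frequency ω_d = ω_n√(1−ζ²) = 11.32 rad/s, so peak time T_p = π/ω_d = 0.277 s.

T_p = 0.277 s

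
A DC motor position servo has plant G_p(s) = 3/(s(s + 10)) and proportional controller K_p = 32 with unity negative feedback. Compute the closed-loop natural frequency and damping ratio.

ω_n = 9.8 rad/s, ζ = 0.51

With unity feedback the closed-loop characteristic equation is s² + 10s + 32·3 = s² + 10s + 96 = 0.
Matching s² + 2ζω_n s + ω_n²: ω_n = √96 = 9.798 rad/s and 2ζω_n = 10, so ζ = 10/(2·9.798) = 0.51.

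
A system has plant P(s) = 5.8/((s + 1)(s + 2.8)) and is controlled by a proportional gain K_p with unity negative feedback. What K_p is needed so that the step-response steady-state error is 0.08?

K_p = 5.55

For a type-0 loop with proportional control, e_ss = 1/(1 + K_p·P(0)).
P(0) = 2.071. Require 1/(1 + K_p·2.071) = 0.08, so 1 + 2.071·K_p = 12.5.
K_p = (12.5 − 1)/2.071 = 5.55.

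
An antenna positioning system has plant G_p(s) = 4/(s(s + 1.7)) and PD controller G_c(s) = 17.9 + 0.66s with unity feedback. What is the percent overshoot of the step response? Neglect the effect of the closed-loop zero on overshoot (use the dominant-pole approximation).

43.5%

Forward path: (17.9 + 0.66s)·4/(s(s+1.7)). The closed-loop characteristic equation is s² + (1.7 + 4·0.66)s + 4·17.9 = 0.
That is s² + 4.34s + 71.6 = 0, so ω_n = 8.462 rad/s and ζ = 4.34/(2·8.462) = 0.2565.
%OS = 100·exp(−πζ/√(1−ζ²)) = 43.5%.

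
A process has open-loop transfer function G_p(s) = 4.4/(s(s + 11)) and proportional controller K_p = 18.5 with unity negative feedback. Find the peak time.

From 1 + K_pG_p(s) = 0: s² + 11s + 81.4 = 0 ⇒ ω_n = 9.022, ζ = 0.6096.
Damped frequency ω_d = ω_n√(1−ζ²) = 7.152 rad/s, so peak time T_p = π/ω_d = 0.439 s.

T_p = 0.439 s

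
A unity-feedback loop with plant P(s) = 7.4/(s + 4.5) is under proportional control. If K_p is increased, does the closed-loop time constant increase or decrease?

The closed-loop bandwidth 4.5+K_p·7.4 grows with K_p, so τ shrinks.

decrease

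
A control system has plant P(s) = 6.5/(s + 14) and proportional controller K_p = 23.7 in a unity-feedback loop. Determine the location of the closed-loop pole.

s = -168

Closed-loop transfer function: T(s) = K_p·P(s)/(1 + K_p·P(s)) = 154/(s + 14 + 154) = 154/(s + 168).
The closed-loop pole is at s = −168.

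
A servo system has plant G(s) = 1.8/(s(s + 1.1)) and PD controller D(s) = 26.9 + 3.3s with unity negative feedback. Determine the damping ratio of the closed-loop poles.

Forward path: (26.9 + 3.3s)·1.8/(s(s+1.1)). The closed-loop characteristic equation is s² + (1.1 + 1.8·3.3)s + 1.8·26.9 = 0.
That is s² + 7.04s + 48.42 = 0, so ω_n = 6.958 rad/s and ζ = 7.04/(2·6.958) = 0.5059.

ζ = 0.506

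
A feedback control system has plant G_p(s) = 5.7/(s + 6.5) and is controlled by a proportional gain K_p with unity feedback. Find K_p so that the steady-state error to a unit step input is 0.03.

K_p = 36.9

For a type-0 loop with proportional control, e_ss = 1/(1 + K_p·G_p(0)).
G_p(0) = 0.8769. Require 1/(1 + K_p·0.8769) = 0.03, so 1 + 0.8769·K_p = 33.33.
K_p = (33.33 − 1)/0.8769 = 36.9.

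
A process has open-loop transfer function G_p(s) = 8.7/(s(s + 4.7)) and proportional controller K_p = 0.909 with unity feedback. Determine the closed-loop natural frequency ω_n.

The closed-loop denominator is s(s+4.7) + 0.909·8.7 = s² + 4.7s + 7.908.
Matching s² + 2ζω_n s + ω_n²: ω_n = √7.908 = 2.812 rad/s and 2ζω_n = 4.7, so ζ = 4.7/(2·2.812) = 0.836.

ω_n = 2.81 rad/s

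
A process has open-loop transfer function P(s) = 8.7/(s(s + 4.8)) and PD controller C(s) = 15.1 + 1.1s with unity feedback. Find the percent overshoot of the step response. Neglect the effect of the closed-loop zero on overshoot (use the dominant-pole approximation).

Forward path: (15.1 + 1.1s)·8.7/(s(s+4.8)). The closed-loop characteristic equation is s² + (4.8 + 8.7·1.1)s + 8.7·15.1 = 0.
That is s² + 14.37s + 131.4 = 0, so ω_n = 11.46 rad/s and ζ = 14.37/(2·11.46) = 0.6269.
%OS = 100·exp(−πζ/√(1−ζ²)) = 7.98%.

7.98%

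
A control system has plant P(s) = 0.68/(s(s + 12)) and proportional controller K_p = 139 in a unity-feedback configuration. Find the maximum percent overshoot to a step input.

8.51%

From 1 + K_pP(s) = 0: s² + 12s + 94.52 = 0 ⇒ ω_n = 9.722, ζ = 0.6171.
%OS = 100·exp(−πζ/√(1−ζ²)) = 100·exp(−π·0.6171/√0.6191) = 8.51%.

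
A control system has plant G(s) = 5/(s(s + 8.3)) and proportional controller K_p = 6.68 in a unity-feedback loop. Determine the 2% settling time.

T_s ≈ 0.964 s

The closed-loop denominator s² + 8.3s + 33.4 gives ω_n = √33.4 = 5.779 and ζ = 8.3/(2ω_n) = 0.7181.
2% settling time T_s ≈ 4/(ζω_n) = 4/4.15 = 0.964 s.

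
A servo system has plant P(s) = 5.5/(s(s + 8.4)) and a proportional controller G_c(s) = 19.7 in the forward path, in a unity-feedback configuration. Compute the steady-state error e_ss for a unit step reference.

0

The open loop G_c(s)P(s) has a pole at the origin (type 1), so the static position error constant is infinite and e_ss = 1/(1+∞) = 0.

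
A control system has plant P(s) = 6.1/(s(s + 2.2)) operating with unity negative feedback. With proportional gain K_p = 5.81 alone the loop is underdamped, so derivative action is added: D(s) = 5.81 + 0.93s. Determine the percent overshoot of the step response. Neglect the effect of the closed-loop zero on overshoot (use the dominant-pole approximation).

6.27%

Forward path: (5.81 + 0.93s)·6.1/(s(s+2.2)). The closed-loop characteristic equation is s² + (2.2 + 6.1·0.93)s + 6.1·5.81 = 0.
That is s² + 7.873s + 35.44 = 0, so ω_n = 5.953 rad/s and ζ = 7.873/(2·5.953) = 0.6612.
%OS = 100·exp(−πζ/√(1−ζ²)) = 6.27%.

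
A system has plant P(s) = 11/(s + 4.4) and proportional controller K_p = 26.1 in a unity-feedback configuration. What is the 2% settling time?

Closed-loop transfer function: T(s) = K_p·P(s)/(1 + K_p·P(s)) = 287.1/(s + 4.4 + 287.1) = 287.1/(s + 291.5).
Time constant τ = 1/291.5 = 0.003431 s, so the 2% settling time is about 4τ = 0.0137 s.

T_s ≈ 0.0137 s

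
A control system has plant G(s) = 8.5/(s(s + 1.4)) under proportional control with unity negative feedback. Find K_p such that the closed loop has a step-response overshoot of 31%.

K_p = 0.472

From %OS = 100·exp(−πζ/√(1−ζ²)) = 31%, ζ = −ln(0.31)/√(π²+ln²(0.31)) = 0.3493.
Characteristic equation s² + 1.4s + 8.5K_p = 0 gives ζ = 1.4/(2√(8.5K_p)).
Setting ζ = 0.3493: √(8.5K_p) = 1.4/(2·0.3493) = 2.004, so K_p = 4.016/8.5 = 0.472.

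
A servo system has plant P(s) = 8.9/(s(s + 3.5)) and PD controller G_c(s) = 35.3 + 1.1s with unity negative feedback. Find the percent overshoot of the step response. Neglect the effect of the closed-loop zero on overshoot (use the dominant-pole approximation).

28.1%

Forward path: (35.3 + 1.1s)·8.9/(s(s+3.5)). The closed-loop characteristic equation is s² + (3.5 + 8.9·1.1)s + 8.9·35.3 = 0.
That is s² + 13.29s + 314.2 = 0, so ω_n = 17.72 rad/s and ζ = 13.29/(2·17.72) = 0.3749.
%OS = 100·exp(−πζ/√(1−ζ²)) = 28.1%.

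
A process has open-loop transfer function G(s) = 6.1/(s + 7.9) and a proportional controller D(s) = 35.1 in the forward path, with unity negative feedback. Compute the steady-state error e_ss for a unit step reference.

0.0356

The loop is type 0. Static position error constant K_pos = D(0)·G(0) = 35.1·0.7722 = 27.1.
Steady-state error to a unit step: e_ss = 1/(1+K_pos) = 1/28.1 = 0.0356.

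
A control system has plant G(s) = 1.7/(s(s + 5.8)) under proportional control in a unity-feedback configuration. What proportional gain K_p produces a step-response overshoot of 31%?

From %OS = 100·exp(−πζ/√(1−ζ²)) = 31%, ζ = −ln(0.31)/√(π²+ln²(0.31)) = 0.3493.
Characteristic equation s² + 5.8s + 1.7K_p = 0 gives ζ = 5.8/(2√(1.7K_p)).
Setting ζ = 0.3493: √(1.7K_p) = 5.8/(2·0.3493) = 8.302, so K_p = 68.92/1.7 = 40.5.

K_p = 40.5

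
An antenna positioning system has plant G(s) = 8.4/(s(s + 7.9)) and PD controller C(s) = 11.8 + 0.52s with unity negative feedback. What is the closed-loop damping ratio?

ζ = 0.616

Forward path: (11.8 + 0.52s)·8.4/(s(s+7.9)). The closed-loop characteristic equation is s² + (7.9 + 8.4·0.52)s + 8.4·11.8 = 0.
That is s² + 12.27s + 99.12 = 0, so ω_n = 9.956 rad/s and ζ = 12.27/(2·9.956) = 0.6161.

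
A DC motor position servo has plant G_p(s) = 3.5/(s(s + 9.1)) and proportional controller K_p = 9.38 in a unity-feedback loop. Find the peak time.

T_p = 0.902 s

Closed-loop characteristic equation: s² + 9.1s + 32.83 = 0, so ω_n = 5.73 rad/s and ζ = 9.1/(2·5.73) = 0.7941.
Damped frequency ω_d = ω_n√(1−ζ²) = 3.482 rad/s, so peak time T_p = π/ω_d = 0.902 s.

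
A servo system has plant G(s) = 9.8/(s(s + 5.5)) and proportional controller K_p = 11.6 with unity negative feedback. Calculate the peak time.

The closed-loop denominator s² + 5.5s + 113.7 gives ω_n = √113.7 = 10.66 and ζ = 5.5/(2ω_n) = 0.2579.
Damped frequency ω_d = ω_n√(1−ζ²) = 10.3 rad/s, so peak time T_p = π/ω_d = 0.305 s.

T_p = 0.305 s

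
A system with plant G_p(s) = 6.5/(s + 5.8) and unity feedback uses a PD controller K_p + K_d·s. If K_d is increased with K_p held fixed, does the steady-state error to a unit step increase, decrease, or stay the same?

K_d affects only the transient (the s-coefficient); the DC loop gain, and hence e_ss, depends only on K_p.

unchanged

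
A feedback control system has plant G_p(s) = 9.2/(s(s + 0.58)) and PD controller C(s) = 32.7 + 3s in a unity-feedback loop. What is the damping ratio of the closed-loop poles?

ζ = 0.812

Forward path: (32.7 + 3s)·9.2/(s(s+0.58)). The closed-loop characteristic equation is s² + (0.58 + 9.2·3)s + 9.2·32.7 = 0.
That is s² + 28.18s + 300.8 = 0, so ω_n = 17.34 rad/s and ζ = 28.18/(2·17.34) = 0.8124.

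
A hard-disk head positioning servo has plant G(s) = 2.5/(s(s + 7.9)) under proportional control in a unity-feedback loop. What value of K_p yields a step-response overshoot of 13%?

K_p = 21

From %OS = 100·exp(−πζ/√(1−ζ²)) = 13%, ζ = −ln(0.13)/√(π²+ln²(0.13)) = 0.5446.
Characteristic equation s² + 7.9s + 2.5K_p = 0 gives ζ = 7.9/(2√(2.5K_p)).
Setting ζ = 0.5446: √(2.5K_p) = 7.9/(2·0.5446) = 7.252, so K_p = 52.6/2.5 = 21.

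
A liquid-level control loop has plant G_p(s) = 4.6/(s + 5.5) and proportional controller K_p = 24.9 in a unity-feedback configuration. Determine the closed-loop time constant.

Closed-loop transfer function: T(s) = K_p·G_p(s)/(1 + K_p·G_p(s)) = 114.5/(s + 5.5 + 114.5) = 114.5/(s + 120).
Time constant τ = 1/120 = 0.00833 s.

τ = 0.00833 s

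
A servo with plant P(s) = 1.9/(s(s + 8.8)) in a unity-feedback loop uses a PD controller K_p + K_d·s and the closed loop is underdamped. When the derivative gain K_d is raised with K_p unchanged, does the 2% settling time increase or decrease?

Characteristic equation s² + (8.8 + 1.9K_d)s + 1.9K_p = 0: raising K_d increases ζω_n = (8.8+1.9K_d)/2 while the loop stays underdamped, so T_s ≈ 4/(ζω_n) decreases.

decrease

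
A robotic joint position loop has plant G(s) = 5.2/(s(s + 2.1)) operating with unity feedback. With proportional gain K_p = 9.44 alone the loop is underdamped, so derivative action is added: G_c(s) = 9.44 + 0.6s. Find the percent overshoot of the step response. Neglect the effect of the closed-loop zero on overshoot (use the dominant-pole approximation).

Forward path: (9.44 + 0.6s)·5.2/(s(s+2.1)). The closed-loop characteristic equation is s² + (2.1 + 5.2·0.6)s + 5.2·9.44 = 0.
That is s² + 5.22s + 49.09 = 0, so ω_n = 7.006 rad/s and ζ = 5.22/(2·7.006) = 0.3725.
%OS = 100·exp(−πζ/√(1−ζ²)) = 28.3%.

28.3%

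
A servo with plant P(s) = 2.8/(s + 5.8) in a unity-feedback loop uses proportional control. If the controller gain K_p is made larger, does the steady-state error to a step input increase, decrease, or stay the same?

decrease

The position error constant K_pos = K_p·P(0) grows with K_p, and e_ss = 1/(1+K_pos) falls.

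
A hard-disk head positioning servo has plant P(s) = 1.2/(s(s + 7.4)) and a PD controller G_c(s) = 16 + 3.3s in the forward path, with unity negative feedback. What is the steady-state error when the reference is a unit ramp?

0.385

The loop has one pole at the origin (type 1). Velocity error constant K_v = lim_{s→0} s·G_c(s)P(s) = 16·1.2/7.4 = 2.595.
Steady-state error to a unit ramp: e_ss = 1/K_v = 0.385.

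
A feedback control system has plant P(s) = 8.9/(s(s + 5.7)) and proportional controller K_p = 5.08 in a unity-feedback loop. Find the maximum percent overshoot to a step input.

23%

From 1 + K_pP(s) = 0: s² + 5.7s + 45.21 = 0 ⇒ ω_n = 6.724, ζ = 0.4239.
%OS = 100·exp(−πζ/√(1−ζ²)) = 100·exp(−π·0.4239/√0.8203) = 23%.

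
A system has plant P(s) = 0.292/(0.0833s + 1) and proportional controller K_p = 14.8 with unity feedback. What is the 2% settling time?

Closed loop: T(s) = K_p·P/(1+K_p·P) = 4.322/(0.0833s + 1 + 4.322), with pole at s = −(1 + 4.322)/0.0833 = −63.88.
τ = 1/63.88 = 0.01565 s, so 2% settling time ≈ 4τ = 0.0626 s.

T_s ≈ 0.0626 s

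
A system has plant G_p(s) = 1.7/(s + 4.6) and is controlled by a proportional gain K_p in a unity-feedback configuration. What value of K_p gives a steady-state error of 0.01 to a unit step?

The loop is type 0, so e_ss(step) = 1/(1 + K_pos) with K_pos = K_p·G_p(0).
G_p(0) = 0.3696. Require 1/(1 + K_p·0.3696) = 0.01, so 1 + 0.3696·K_p = 100.
K_p = (100 − 1)/0.3696 = 268.

K_p = 268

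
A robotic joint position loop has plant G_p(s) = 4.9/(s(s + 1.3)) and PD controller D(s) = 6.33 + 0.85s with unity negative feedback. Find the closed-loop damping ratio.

Forward path: (6.33 + 0.85s)·4.9/(s(s+1.3)). The closed-loop characteristic equation is s² + (1.3 + 4.9·0.85)s + 4.9·6.33 = 0.
That is s² + 5.465s + 31.02 = 0, so ω_n = 5.569 rad/s and ζ = 5.465/(2·5.569) = 0.4906.

ζ = 0.491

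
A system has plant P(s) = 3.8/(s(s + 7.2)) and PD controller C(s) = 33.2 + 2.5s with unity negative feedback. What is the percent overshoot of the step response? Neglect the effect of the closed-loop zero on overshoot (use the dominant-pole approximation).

Forward path: (33.2 + 2.5s)·3.8/(s(s+7.2)). The closed-loop characteristic equation is s² + (7.2 + 3.8·2.5)s + 3.8·33.2 = 0.
That is s² + 16.7s + 126.2 = 0, so ω_n = 11.23 rad/s and ζ = 16.7/(2·11.23) = 0.7434.
%OS = 100·exp(−πζ/√(1−ζ²)) = 3.04%.

3.04%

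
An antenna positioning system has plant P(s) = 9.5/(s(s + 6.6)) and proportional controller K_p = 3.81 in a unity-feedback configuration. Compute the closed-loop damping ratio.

ζ = 0.549

The closed-loop denominator is s(s+6.6) + 3.81·9.5 = s² + 6.6s + 36.2.
So ω_n² = 36.2 ⇒ ω_n = 6.016 rad/s, and ζ = 6.6/(2ω_n) = 0.549.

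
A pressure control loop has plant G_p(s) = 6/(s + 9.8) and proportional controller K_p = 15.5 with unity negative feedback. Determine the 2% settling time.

T_s ≈ 0.0389 s

Closed-loop transfer function: T(s) = K_p·G_p(s)/(1 + K_p·G_p(s)) = 93/(s + 9.8 + 93) = 93/(s + 102.8).
Time constant τ = 1/102.8 = 0.009728 s, so the 2% settling time is about 4τ = 0.0389 s.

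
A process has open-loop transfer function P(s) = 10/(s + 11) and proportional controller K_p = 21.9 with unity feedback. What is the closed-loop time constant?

Closed-loop transfer function: T(s) = K_p·P(s)/(1 + K_p·P(s)) = 219/(s + 11 + 219) = 219/(s + 230).
Time constant τ = 1/230 = 0.00435 s.

τ = 0.00435 s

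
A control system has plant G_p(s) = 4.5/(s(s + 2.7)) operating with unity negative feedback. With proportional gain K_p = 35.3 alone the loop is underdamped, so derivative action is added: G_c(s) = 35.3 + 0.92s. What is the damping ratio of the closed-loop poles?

ζ = 0.271

Forward path: (35.3 + 0.92s)·4.5/(s(s+2.7)). The closed-loop characteristic equation is s² + (2.7 + 4.5·0.92)s + 4.5·35.3 = 0.
That is s² + 6.84s + 158.8 = 0, so ω_n = 12.6 rad/s and ζ = 6.84/(2·12.6) = 0.2714.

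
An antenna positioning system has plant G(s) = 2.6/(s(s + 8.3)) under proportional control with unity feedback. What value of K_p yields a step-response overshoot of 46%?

K_p = 115

From %OS = 100·exp(−πζ/√(1−ζ²)) = 46%, ζ = −ln(0.46)/√(π²+ln²(0.46)) = 0.24.
Characteristic equation s² + 8.3s + 2.6K_p = 0 gives ζ = 8.3/(2√(2.6K_p)).
Setting ζ = 0.24: √(2.6K_p) = 8.3/(2·0.24) = 17.29, so K_p = 299.1/2.6 = 115.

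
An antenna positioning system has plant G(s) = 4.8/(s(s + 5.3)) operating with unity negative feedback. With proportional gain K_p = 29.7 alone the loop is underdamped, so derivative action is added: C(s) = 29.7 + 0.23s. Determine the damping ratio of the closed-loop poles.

ζ = 0.268

Forward path: (29.7 + 0.23s)·4.8/(s(s+5.3)). The closed-loop characteristic equation is s² + (5.3 + 4.8·0.23)s + 4.8·29.7 = 0.
That is s² + 6.404s + 142.6 = 0, so ω_n = 11.94 rad/s and ζ = 6.404/(2·11.94) = 0.2682.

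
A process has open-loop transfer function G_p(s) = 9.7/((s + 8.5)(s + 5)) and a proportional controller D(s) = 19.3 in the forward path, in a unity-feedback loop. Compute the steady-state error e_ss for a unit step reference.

0.185

The loop is type 0. Static position error constant K_pos = D(0)·G_p(0) = 19.3·0.2282 = 4.405.
Steady-state error to a unit step: e_ss = 1/(1+K_pos) = 1/5.405 = 0.185.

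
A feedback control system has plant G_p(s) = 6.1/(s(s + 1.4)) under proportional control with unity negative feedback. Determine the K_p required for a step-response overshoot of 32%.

From %OS = 100·exp(−πζ/√(1−ζ²)) = 32%, ζ = −ln(0.32)/√(π²+ln²(0.32)) = 0.341.
Characteristic equation s² + 1.4s + 6.1K_p = 0 gives ζ = 1.4/(2√(6.1K_p)).
Setting ζ = 0.341: √(6.1K_p) = 1.4/(2·0.341) = 2.053, so K_p = 4.215/6.1 = 0.691.

K_p = 0.691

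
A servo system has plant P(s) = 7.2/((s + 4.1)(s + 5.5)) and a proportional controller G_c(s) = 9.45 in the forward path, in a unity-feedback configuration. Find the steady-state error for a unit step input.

The loop is type 0. Static position error constant K_pos = G_c(0)·P(0) = 9.45·0.3193 = 3.017.
Steady-state error to a unit step: e_ss = 1/(1+K_pos) = 1/4.017 = 0.249.

0.249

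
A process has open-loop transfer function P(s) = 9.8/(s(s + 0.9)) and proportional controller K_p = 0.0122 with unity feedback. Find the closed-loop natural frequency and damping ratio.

ω_n = 0.346 rad/s, ζ = 1.3

With unity feedback the closed-loop characteristic equation is s² + 0.9s + 0.0122·9.8 = s² + 0.9s + 0.1196 = 0.
Matching s² + 2ζω_n s + ω_n²: ω_n = √0.1196 = 0.3458 rad/s and 2ζω_n = 0.9, so ζ = 0.9/(2·0.3458) = 1.3.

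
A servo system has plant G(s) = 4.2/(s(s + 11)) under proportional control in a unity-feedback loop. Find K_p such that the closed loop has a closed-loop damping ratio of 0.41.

Closed-loop characteristic equation: s² + 11s + K_p·4.2 = 0.
So ω_n = √(4.2K_p) and 2ζω_n = 11, giving ζ = 11/(2√(4.2K_p)).
Setting ζ = 0.41: √(4.2K_p) = 11/(2·0.41) = 13.41, so K_p = 180/4.2 = 42.8.

K_p = 42.8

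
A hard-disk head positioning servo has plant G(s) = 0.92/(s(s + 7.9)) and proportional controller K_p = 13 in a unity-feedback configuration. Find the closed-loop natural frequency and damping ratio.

ω_n = 3.46 rad/s, ζ = 1.14

With unity feedback the closed-loop characteristic equation is s² + 7.9s + 13·0.92 = s² + 7.9s + 11.96 = 0.
Matching s² + 2ζω_n s + ω_n²: ω_n = √11.96 = 3.458 rad/s and 2ζω_n = 7.9, so ζ = 7.9/(2·3.458) = 1.14.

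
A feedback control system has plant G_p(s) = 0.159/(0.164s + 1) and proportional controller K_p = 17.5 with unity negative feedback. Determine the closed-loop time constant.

τ = 0.0434 s

Closed loop: T(s) = K_p·G_p/(1+K_p·G_p) = 2.783/(0.164s + 1 + 2.783), with pole at s = −(1 + 2.783)/0.164 = −23.06.
Closed-loop time constant τ = 1/23.06 = 0.0434 s.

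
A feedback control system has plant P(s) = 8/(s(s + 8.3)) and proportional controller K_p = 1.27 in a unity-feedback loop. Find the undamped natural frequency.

With unity feedback the closed-loop characteristic equation is s² + 8.3s + 1.27·8 = s² + 8.3s + 10.16 = 0.
So ω_n² = 10.16 ⇒ ω_n = 3.187 rad/s, and ζ = 8.3/(2ω_n) = 1.3.

ω_n = 3.19 rad/s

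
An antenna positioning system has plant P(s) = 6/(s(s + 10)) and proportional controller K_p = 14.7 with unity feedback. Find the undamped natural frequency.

With unity feedback the closed-loop characteristic equation is s² + 10s + 14.7·6 = s² + 10s + 88.2 = 0.
So ω_n² = 88.2 ⇒ ω_n = 9.391 rad/s, and ζ = 10/(2ω_n) = 0.532.

ω_n = 9.39 rad/s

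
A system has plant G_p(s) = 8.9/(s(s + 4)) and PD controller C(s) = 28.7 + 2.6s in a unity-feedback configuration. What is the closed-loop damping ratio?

Forward path: (28.7 + 2.6s)·8.9/(s(s+4)). The closed-loop characteristic equation is s² + (4 + 8.9·2.6)s + 8.9·28.7 = 0.
That is s² + 27.14s + 255.4 = 0, so ω_n = 15.98 rad/s and ζ = 27.14/(2·15.98) = 0.8491.

ζ = 0.849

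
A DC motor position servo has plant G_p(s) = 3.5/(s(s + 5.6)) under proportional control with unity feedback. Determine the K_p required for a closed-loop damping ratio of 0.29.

Closed-loop characteristic equation: s² + 5.6s + K_p·3.5 = 0.
So ω_n = √(3.5K_p) and 2ζω_n = 5.6, giving ζ = 5.6/(2√(3.5K_p)).
Setting ζ = 0.29: √(3.5K_p) = 5.6/(2·0.29) = 9.655, so K_p = 93.22/3.5 = 26.6.

K_p = 26.6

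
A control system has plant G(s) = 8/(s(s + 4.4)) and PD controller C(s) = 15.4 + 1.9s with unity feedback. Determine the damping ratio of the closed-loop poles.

Forward path: (15.4 + 1.9s)·8/(s(s+4.4)). The closed-loop characteristic equation is s² + (4.4 + 8·1.9)s + 8·15.4 = 0.
That is s² + 19.6s + 123.2 = 0, so ω_n = 11.1 rad/s and ζ = 19.6/(2·11.1) = 0.8829.

ζ = 0.883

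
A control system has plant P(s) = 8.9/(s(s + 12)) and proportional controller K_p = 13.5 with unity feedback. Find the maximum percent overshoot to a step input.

12.8%

From 1 + K_pP(s) = 0: s² + 12s + 120.2 = 0 ⇒ ω_n = 10.96, ζ = 0.5474.
%OS = 100·exp(−πζ/√(1−ζ²)) = 100·exp(−π·0.5474/√0.7004) = 12.8%.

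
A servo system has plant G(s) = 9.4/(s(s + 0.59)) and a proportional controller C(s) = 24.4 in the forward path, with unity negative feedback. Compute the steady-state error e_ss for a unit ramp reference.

The loop has one pole at the origin (type 1). Velocity error constant K_v = lim_{s→0} s·C(s)G(s) = 24.4·9.4/0.59 = 388.7.
Steady-state error to a unit ramp: e_ss = 1/K_v = 0.00257.

0.00257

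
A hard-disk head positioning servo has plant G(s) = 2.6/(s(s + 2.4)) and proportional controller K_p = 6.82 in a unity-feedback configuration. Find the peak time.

T_p = 0.778 s

Closed-loop characteristic equation: s² + 2.4s + 17.73 = 0, so ω_n = 4.211 rad/s and ζ = 2.4/(2·4.211) = 0.285.
Damped frequency ω_d = ω_n√(1−ζ²) = 4.036 rad/s, so peak time T_p = π/ω_d = 0.778 s.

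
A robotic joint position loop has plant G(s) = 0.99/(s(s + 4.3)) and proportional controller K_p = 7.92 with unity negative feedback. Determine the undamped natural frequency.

ω_n = 2.8 rad/s

The closed-loop denominator is s(s+4.3) + 7.92·0.99 = s² + 4.3s + 7.841.
Matching s² + 2ζω_n s + ω_n²: ω_n = √7.841 = 2.8 rad/s and 2ζω_n = 4.3, so ζ = 4.3/(2·2.8) = 0.768.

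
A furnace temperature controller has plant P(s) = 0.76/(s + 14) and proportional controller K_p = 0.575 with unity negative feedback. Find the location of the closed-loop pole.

s = -14.44

Closed-loop transfer function: T(s) = K_p·P(s)/(1 + K_p·P(s)) = 0.437/(s + 14 + 0.437) = 0.437/(s + 14.44).
The closed-loop pole is at s = −14.44.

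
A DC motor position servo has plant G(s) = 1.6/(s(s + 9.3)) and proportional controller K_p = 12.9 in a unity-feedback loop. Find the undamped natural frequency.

ω_n = 4.54 rad/s

With unity feedback the closed-loop characteristic equation is s² + 9.3s + 12.9·1.6 = s² + 9.3s + 20.64 = 0.
Matching s² + 2ζω_n s + ω_n²: ω_n = √20.64 = 4.543 rad/s and 2ζω_n = 9.3, so ζ = 9.3/(2·4.543) = 1.02.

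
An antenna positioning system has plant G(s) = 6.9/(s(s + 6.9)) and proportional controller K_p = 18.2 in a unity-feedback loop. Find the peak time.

T_p = 0.295 s

From 1 + K_pG(s) = 0: s² + 6.9s + 125.6 = 0 ⇒ ω_n = 11.21, ζ = 0.3079.
Damped frequency ω_d = ω_n√(1−ζ²) = 10.66 rad/s, so peak time T_p = π/ω_d = 0.295 s.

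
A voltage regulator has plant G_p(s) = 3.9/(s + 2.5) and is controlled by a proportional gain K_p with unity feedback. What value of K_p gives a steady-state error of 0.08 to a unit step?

For a type-0 loop with proportional control, e_ss = 1/(1 + K_p·G_p(0)).
G_p(0) = 1.56. Require 1/(1 + K_p·1.56) = 0.08, so 1 + 1.56·K_p = 12.5.
K_p = (12.5 − 1)/1.56 = 7.37.

K_p = 7.37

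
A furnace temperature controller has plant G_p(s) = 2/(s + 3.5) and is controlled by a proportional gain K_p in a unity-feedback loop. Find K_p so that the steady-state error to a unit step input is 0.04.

K_p = 42

The loop is type 0, so e_ss(step) = 1/(1 + K_pos) with K_pos = K_p·G_p(0).
G_p(0) = 0.5714. Require 1/(1 + K_p·0.5714) = 0.04, so 1 + 0.5714·K_p = 25.
K_p = (25 − 1)/0.5714 = 42.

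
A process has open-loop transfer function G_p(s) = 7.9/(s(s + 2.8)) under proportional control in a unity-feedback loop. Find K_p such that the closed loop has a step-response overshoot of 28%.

K_p = 1.76

From %OS = 100·exp(−πζ/√(1−ζ²)) = 28%, ζ = −ln(0.28)/√(π²+ln²(0.28)) = 0.3755.
Characteristic equation s² + 2.8s + 7.9K_p = 0 gives ζ = 2.8/(2√(7.9K_p)).
Setting ζ = 0.3755: √(7.9K_p) = 2.8/(2·0.3755) = 3.728, so K_p = 13.9/7.9 = 1.76.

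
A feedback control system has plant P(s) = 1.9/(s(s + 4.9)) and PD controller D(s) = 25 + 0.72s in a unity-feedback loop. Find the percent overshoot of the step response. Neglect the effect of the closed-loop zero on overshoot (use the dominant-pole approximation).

20.1%

Forward path: (25 + 0.72s)·1.9/(s(s+4.9)). The closed-loop characteristic equation is s² + (4.9 + 1.9·0.72)s + 1.9·25 = 0.
That is s² + 6.268s + 47.5 = 0, so ω_n = 6.892 rad/s and ζ = 6.268/(2·6.892) = 0.4547.
%OS = 100·exp(−πζ/√(1−ζ²)) = 20.1%.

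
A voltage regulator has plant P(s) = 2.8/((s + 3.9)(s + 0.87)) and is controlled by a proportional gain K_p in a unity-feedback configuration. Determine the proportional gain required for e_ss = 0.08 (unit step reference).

For a type-0 loop with proportional control, e_ss = 1/(1 + K_p·P(0)).
P(0) = 0.8252. Require 1/(1 + K_p·0.8252) = 0.08, so 1 + 0.8252·K_p = 12.5.
K_p = (12.5 − 1)/0.8252 = 13.9.

K_p = 13.9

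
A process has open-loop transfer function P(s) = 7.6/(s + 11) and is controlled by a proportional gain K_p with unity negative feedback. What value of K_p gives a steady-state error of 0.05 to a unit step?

Steady-state error for a unit step on this type-0 loop is 1/(1 + K_p·P(0)).
P(0) = 0.6909. Require 1/(1 + K_p·0.6909) = 0.05, so 1 + 0.6909·K_p = 20.
K_p = (20 − 1)/0.6909 = 27.5.

K_p = 27.5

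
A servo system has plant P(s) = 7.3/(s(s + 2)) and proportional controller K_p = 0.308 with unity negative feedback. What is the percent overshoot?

From 1 + K_pP(s) = 0: s² + 2s + 2.248 = 0 ⇒ ω_n = 1.499, ζ = 0.6669.
%OS = 100·exp(−πζ/√(1−ζ²)) = 100·exp(−π·0.6669/√0.5552) = 6.01%.

6.01%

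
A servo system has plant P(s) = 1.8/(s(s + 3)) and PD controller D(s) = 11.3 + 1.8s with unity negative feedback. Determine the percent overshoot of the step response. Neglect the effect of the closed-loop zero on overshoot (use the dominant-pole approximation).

4.93%

Forward path: (11.3 + 1.8s)·1.8/(s(s+3)). The closed-loop characteristic equation is s² + (3 + 1.8·1.8)s + 1.8·11.3 = 0.
That is s² + 6.24s + 20.34 = 0, so ω_n = 4.51 rad/s and ζ = 6.24/(2·4.51) = 0.6918.
%OS = 100·exp(−πζ/√(1−ζ²)) = 4.93%.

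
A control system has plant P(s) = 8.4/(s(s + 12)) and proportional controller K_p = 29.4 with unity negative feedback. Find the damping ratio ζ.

With unity feedback the closed-loop characteristic equation is s² + 12s + 29.4·8.4 = s² + 12s + 247 = 0.
Matching s² + 2ζω_n s + ω_n²: ω_n = √247 = 15.71 rad/s and 2ζω_n = 12, so ζ = 12/(2·15.71) = 0.382.

ζ = 0.382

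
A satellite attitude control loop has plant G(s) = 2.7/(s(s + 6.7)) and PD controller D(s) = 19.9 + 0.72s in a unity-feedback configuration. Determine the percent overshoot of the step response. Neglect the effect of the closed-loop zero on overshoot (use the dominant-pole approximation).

Forward path: (19.9 + 0.72s)·2.7/(s(s+6.7)). The closed-loop characteristic equation is s² + (6.7 + 2.7·0.72)s + 2.7·19.9 = 0.
That is s² + 8.644s + 53.73 = 0, so ω_n = 7.33 rad/s and ζ = 8.644/(2·7.33) = 0.5896.
%OS = 100·exp(−πζ/√(1−ζ²)) = 10.1%.

10.1%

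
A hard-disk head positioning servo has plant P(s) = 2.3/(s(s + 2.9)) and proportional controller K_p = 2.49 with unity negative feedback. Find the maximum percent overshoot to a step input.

The closed-loop denominator s² + 2.9s + 5.727 gives ω_n = √5.727 = 2.393 and ζ = 2.9/(2ω_n) = 0.6059.
%OS = 100·exp(−πζ/√(1−ζ²)) = 100·exp(−π·0.6059/√0.6329) = 9.14%.

9.14%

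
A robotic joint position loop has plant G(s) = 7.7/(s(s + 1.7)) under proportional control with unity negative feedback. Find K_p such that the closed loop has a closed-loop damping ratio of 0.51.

K_p = 0.361

Closed-loop characteristic equation: s² + 1.7s + K_p·7.7 = 0.
So ω_n = √(7.7K_p) and 2ζω_n = 1.7, giving ζ = 1.7/(2√(7.7K_p)).
Setting ζ = 0.51: √(7.7K_p) = 1.7/(2·0.51) = 1.667, so K_p = 2.778/7.7 = 0.361.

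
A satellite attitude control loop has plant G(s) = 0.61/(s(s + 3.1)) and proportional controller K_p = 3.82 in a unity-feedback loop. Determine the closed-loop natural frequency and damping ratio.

ω_n = 1.53 rad/s, ζ = 1.02

The closed-loop denominator is s(s+3.1) + 3.82·0.61 = s² + 3.1s + 2.33.
So ω_n² = 2.33 ⇒ ω_n = 1.526 rad/s, and ζ = 3.1/(2ω_n) = 1.02.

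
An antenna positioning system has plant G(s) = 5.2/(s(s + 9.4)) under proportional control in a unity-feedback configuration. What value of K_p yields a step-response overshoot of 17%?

From %OS = 100·exp(−πζ/√(1−ζ²)) = 17%, ζ = −ln(0.17)/√(π²+ln²(0.17)) = 0.4913.
Characteristic equation s² + 9.4s + 5.2K_p = 0 gives ζ = 9.4/(2√(5.2K_p)).
Setting ζ = 0.4913: √(5.2K_p) = 9.4/(2·0.4913) = 9.567, so K_p = 91.53/5.2 = 17.6.

K_p = 17.6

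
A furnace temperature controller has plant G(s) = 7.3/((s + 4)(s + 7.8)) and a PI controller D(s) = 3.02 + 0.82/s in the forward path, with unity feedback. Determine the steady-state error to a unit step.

The open loop D(s)G(s) has a pole at the origin (type 1), so the static position error constant is infinite and e_ss = 1/(1+∞) = 0.

0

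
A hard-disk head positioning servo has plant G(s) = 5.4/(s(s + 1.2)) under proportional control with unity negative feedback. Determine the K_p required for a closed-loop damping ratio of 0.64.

Closed-loop characteristic equation: s² + 1.2s + K_p·5.4 = 0.
So ω_n = √(5.4K_p) and 2ζω_n = 1.2, giving ζ = 1.2/(2√(5.4K_p)).
Setting ζ = 0.64: √(5.4K_p) = 1.2/(2·0.64) = 0.9375, so K_p = 0.8789/5.4 = 0.163.

K_p = 0.163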